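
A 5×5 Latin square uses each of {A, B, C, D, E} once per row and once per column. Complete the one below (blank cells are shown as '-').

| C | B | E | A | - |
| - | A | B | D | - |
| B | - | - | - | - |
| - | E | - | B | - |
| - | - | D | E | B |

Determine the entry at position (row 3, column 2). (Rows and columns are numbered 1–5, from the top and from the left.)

D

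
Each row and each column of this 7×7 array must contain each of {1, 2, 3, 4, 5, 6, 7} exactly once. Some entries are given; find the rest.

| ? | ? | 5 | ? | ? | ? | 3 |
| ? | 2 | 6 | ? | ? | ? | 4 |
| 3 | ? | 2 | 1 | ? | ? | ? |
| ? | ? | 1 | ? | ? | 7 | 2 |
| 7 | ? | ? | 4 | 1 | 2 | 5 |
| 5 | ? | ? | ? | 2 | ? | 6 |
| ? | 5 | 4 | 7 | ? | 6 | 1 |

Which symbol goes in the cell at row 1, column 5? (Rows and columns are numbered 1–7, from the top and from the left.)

4

(r2,c1) = 1
(r3,c7) = 7
(r5,c3) = 3
(r6,c3) = 7
(r6,c4) = 3
(r7,c1) = 2
(r7,c5) = 3
(r2,c4) = 5
(r2,c5) = 7
(r2,c6) = 3
(r4,c4) = 6
(r5,c2) = 6
(r1,c4) = 2
(r3,c2) = 4
(r3,c6) = 5
(r4,c1) = 4
(r4,c2) = 3
(r4,c5) = 5
(r6,c2) = 1
(r6,c6) = 4
(r1,c1) = 6
(r1,c2) = 7
(r1,c5) = 4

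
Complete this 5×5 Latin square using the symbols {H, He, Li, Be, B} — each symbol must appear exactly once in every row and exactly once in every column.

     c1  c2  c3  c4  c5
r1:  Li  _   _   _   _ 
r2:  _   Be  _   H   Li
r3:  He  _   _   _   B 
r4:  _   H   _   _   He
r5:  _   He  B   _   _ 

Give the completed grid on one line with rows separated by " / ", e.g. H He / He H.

Li B Be He H / B Be He H Li / He Li H Be B / Be H Li B He / H He B Li Be

(r1,c2): row 1 has {Li}; column 2 has {H,He,Be}, so it must be B.
(r2,c1): row 2 has {H,Li,Be}; column 1 has {He,Li}, so it must be B.
(r2,c3): row 2 has {H,Li,Be,B}; column 3 has {B}, so it must be He.
(r3,c2): row 3 has {He,B}; column 2 has {H,He,Be,B}, so it must be Li.
(r3,c4): row 3 has {He,Li,B}; column 4 has {H}, so it must be Be.
(r4,c1): row 4 has {H,He}; column 1 has {He,Li,B}, so it must be Be.
(r4,c3): row 4 has {H,He,Be}; column 3 has {He,B}, so it must be Li.
(r4,c4): row 4 has {H,He,Li,Be}; column 4 has {H,Be}, so it must be B.
(r5,c1): row 5 has {He,B}; column 1 has {He,Li,Be,B}, so it must be H.
(r5,c4): row 5 has {H,He,B}; column 4 has {H,Be,B}, so it must be Li.
(r5,c5): row 5 has {H,He,Li,B}; column 5 has {He,Li,B}, so it must be Be.
(r1,c4): row 1 has {Li,B}; column 4 has {H,Li,Be,B}, so it must be He.
(r1,c5): row 1 has {He,Li,B}; column 5 has {He,Li,Be,B}, so it must be H.
(r3,c3): row 3 has {He,Li,Be,B}; column 3 has {He,Li,B}, so it must be H.
(r1,c3): row 1 has {H,He,Li,B}; column 3 has {H,He,Li,B}, so it must be Be.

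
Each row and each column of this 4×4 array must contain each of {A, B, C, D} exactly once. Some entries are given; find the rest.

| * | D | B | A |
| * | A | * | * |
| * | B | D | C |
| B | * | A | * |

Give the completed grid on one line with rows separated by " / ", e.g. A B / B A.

(r1,c1) = C
(r2,c1) = D
(r2,c3) = C
(r2,c4) = B
(r3,c1) = A
(r4,c2) = C
(r4,c4) = D

C D B A / D A C B / A B D C / B C A D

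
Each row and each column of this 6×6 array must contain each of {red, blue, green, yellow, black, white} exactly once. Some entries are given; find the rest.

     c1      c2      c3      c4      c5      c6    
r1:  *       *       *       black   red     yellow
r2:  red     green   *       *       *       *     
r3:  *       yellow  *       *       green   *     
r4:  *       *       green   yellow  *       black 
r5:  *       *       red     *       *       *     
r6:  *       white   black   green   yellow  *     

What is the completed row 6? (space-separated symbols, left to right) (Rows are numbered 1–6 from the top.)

row 1 has {red,yellow,black}; column 2 has {green,yellow,white} — only blue is left for (r1,c2).
row 1 has {red,blue,yellow,black}; column 3 has {red,green,black} — only white is left for (r1,c3).
row 3 has {green,yellow}; column 3 has {red,green,black,white} — only blue is left for (r3,c3).
row 4 has {green,yellow,black}; column 2 has {blue,green,yellow,white} — only red is left for (r4,c2).
row 5 has {red}; column 2 has {red,blue,green,yellow,white} — only black is left for (r5,c2).
row 6 has {green,yellow,black,white}; column 1 has {red} — only blue is left for (r6,c1).
row 6 has {blue,green,yellow,black,white}; column 6 has {yellow,black} — only red is left for (r6,c6).

blue white black green yellow red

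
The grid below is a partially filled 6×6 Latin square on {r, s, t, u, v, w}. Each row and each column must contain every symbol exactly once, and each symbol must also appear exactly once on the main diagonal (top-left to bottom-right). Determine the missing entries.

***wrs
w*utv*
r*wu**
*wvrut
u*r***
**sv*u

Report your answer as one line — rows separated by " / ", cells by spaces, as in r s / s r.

(r1,c3) = t
(r2,c2) = s
(r2,c6) = r
(r3,c6) = v
(r4,c1) = s
(r5,c4) = s
(r5,c5) = t
(r5,c6) = w
(r6,c1) = t
(r6,c2) = r
(r6,c5) = w
(r1,c1) = v
(r1,c2) = u
(r3,c2) = t
(r3,c5) = s
(r5,c2) = v

v u t w r s / w s u t v r / r t w u s v / s w v r u t / u v r s t w / t r s v w u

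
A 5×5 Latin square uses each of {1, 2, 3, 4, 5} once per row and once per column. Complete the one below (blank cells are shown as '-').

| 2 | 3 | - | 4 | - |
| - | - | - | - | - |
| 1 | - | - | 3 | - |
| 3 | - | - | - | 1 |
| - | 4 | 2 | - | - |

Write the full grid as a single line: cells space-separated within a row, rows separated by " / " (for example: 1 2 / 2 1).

2 3 1 4 5 / 4 1 3 5 2 / 1 2 5 3 4 / 3 5 4 2 1 / 5 4 2 1 3

At row 1, column 5: row 1 has {2,3,4}; column 5 has {1}; that leaves 5.
At row 5, column 1: row 5 has {2,4}; column 1 has {1,2,3}; that leaves 5.
At row 5, column 4: row 5 has {2,4,5}; column 4 has {3,4}; that leaves 1.
At row 5, column 5: row 5 has {1,2,4,5}; column 5 has {1,5}; that leaves 3.
At row 1, column 3: row 1 has {2,3,4,5}; column 3 has {2}; that leaves 1.
At row 2, column 1: row 2 is empty so far; column 1 has {1,2,3,5}; that leaves 4.
At row 2, column 5: row 2 has {4}; column 5 has {1,3,5}; that leaves 2.
At row 3, column 5: row 3 has {1,3}; column 5 has {1,2,3,5}; that leaves 4.
At row 2, column 4: row 2 has {2,4}; column 4 has {1,3,4}; that leaves 5.
At row 3, column 3: row 3 has {1,3,4}; column 3 has {1,2}; that leaves 5.
At row 4, column 3: row 4 has {1,3}; column 3 has {1,2,5}; that leaves 4.
At row 4, column 4: row 4 has {1,3,4}; column 4 has {1,3,4,5}; that leaves 2.
At row 2, column 2: row 2 has {2,4,5}; column 2 has {3,4}; that leaves 1.
At row 2, column 3: row 2 has {1,2,4,5}; column 3 has {1,2,4,5}; that leaves 3.
At row 3, column 2: row 3 has {1,3,4,5}; column 2 has {1,3,4}; that leaves 2.
At row 4, column 2: row 4 has {1,2,3,4}; column 2 has {1,2,3,4}; that leaves 5.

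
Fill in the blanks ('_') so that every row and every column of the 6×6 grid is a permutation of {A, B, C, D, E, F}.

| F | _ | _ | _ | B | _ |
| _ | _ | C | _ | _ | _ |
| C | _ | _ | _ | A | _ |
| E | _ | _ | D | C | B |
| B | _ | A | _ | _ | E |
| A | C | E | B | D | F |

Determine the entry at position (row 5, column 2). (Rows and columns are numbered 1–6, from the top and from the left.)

(r1,c3) = D
(r2,c1) = D
(r2,c6) = A
(r3,c6) = D
(r4,c3) = F
(r5,c5) = F
(r1,c6) = C
(r2,c5) = E
(r3,c3) = B
(r4,c2) = A
(r5,c2) = D

D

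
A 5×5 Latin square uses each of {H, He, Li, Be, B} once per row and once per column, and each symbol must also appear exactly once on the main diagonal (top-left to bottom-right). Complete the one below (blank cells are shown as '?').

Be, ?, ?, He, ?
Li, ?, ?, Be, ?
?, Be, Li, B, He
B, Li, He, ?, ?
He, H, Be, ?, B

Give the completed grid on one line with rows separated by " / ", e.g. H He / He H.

Be B H He Li / Li He B Be H / H Be Li B He / B Li He H Be / He H Be Li B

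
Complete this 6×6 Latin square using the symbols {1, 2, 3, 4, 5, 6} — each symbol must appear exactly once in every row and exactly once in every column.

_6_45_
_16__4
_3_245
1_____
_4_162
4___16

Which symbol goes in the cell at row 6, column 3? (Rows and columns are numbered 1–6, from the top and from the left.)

At row 3, column 1: row 3 has {2,3,4,5}; column 1 has {1,4}; that leaves 6.
At row 3, column 3: row 3 has {2,3,4,5,6}; column 3 has {6}; that leaves 1.
At row 4, column 6: row 4 has {1}; column 6 has {2,4,5,6}; that leaves 3.
At row 1, column 6: row 1 has {4,5,6}; column 6 has {2,3,4,5,6}; that leaves 1.
At row 4, column 5: row 4 has {1,3}; column 5 has {1,4,5,6}; that leaves 2.
At row 2, column 5: row 2 has {1,4,6}; column 5 has {1,2,4,5,6}; that leaves 3.
At row 4, column 2: row 4 has {1,2,3}; column 2 has {1,3,4,6}; that leaves 5.
At row 4, column 3: row 4 has {1,2,3,5}; column 3 has {1,6}; that leaves 4.
At row 4, column 4: row 4 has {1,2,3,4,5}; column 4 has {1,2,4}; that leaves 6.
At row 6, column 2: row 6 has {1,4,6}; column 2 has {1,3,4,5,6}; that leaves 2.
At row 2, column 4: row 2 has {1,3,4,6}; column 4 has {1,2,4,6}; that leaves 5.
At row 6, column 4: row 6 has {1,2,4,6}; column 4 has {1,2,4,5,6}; that leaves 3.
At row 2, column 1: row 2 has {1,3,4,5,6}; column 1 has {1,4,6}; that leaves 2.
At row 6, column 3: row 6 has {1,2,3,4,6}; column 3 has {1,4,6}; that leaves 5.

5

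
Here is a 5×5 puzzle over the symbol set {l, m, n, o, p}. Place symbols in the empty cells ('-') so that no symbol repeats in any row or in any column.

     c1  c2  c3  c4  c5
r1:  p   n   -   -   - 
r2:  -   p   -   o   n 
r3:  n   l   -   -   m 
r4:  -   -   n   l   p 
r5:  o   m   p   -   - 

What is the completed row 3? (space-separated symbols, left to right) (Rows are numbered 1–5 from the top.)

(r1,c4) = m
(r3,c3) = o
(r3,c4) = p

n l o p m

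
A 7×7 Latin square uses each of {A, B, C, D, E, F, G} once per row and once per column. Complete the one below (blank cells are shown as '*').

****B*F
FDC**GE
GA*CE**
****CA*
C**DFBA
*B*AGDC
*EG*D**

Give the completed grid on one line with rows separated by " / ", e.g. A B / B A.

D C A G B E F / F D C B A G E / G A B C E F D / B F D E C A G / C G E D F B A / E B F A G D C / A E G F D C B

(r2,c4) = B
(r2,c5) = A
(r3,c6) = F
(r5,c2) = G
(r5,c3) = E
(r6,c1) = E
(r6,c3) = F
(r7,c4) = F
(r7,c6) = C
(r7,c7) = B
(r1,c2) = C
(r1,c6) = E
(r3,c7) = D
(r4,c2) = F
(r4,c7) = G
(r7,c1) = A
(r1,c1) = D
(r1,c3) = A
(r1,c4) = G
(r3,c3) = B
(r4,c1) = B
(r4,c3) = D
(r4,c4) = E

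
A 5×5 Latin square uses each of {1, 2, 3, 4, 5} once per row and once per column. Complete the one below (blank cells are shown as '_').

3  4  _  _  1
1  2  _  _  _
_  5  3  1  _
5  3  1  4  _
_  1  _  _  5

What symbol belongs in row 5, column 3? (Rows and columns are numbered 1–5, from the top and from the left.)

2

(r4,c5) = 2
(r3,c5) = 4
(r2,c5) = 3
(r3,c1) = 2
(r5,c1) = 4
(r5,c3) = 2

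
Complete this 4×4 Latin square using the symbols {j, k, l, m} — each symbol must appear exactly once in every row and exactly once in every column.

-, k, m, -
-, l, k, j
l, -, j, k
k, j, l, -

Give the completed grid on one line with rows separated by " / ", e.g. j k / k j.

j k m l / m l k j / l m j k / k j l m

(r1,c1) = j
(r1,c4) = l
(r2,c1) = m
(r3,c2) = m
(r4,c4) = m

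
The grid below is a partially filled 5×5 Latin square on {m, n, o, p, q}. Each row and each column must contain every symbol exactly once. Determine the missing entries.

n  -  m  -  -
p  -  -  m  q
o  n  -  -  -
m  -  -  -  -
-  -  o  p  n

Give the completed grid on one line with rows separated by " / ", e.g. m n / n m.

(r2,c2) = o
(r2,c3) = n
(r3,c4) = q
(r5,c1) = q
(r5,c2) = m
(r1,c4) = o
(r1,c5) = p
(r3,c3) = p
(r3,c5) = m
(r4,c3) = q
(r4,c4) = n
(r4,c5) = o
(r1,c2) = q
(r4,c2) = p

n q m o p / p o n m q / o n p q m / m p q n o / q m o p n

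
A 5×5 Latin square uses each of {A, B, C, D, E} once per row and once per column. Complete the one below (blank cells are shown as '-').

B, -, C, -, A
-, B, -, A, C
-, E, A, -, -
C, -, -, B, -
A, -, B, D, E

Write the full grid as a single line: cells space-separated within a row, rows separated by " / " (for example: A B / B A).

(r1,c2) = D
(r1,c4) = E
(r3,c1) = D
(r3,c4) = C
(r3,c5) = B
(r4,c2) = A
(r4,c5) = D
(r5,c2) = C
(r2,c1) = E
(r2,c3) = D
(r4,c3) = E

B D C E A / E B D A C / D E A C B / C A E B D / A C B D E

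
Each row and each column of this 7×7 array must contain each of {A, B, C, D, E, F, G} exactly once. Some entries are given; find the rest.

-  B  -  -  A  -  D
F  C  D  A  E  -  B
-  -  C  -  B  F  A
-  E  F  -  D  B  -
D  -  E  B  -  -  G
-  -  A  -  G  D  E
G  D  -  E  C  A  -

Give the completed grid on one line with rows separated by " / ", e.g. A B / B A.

row 1 has {A,B,D}; column 3 has {A,C,D,E,F} — only G is left for (r1,c3).
row 2 has {A,B,C,D,E,F}; column 6 has {A,B,D,F} — only G is left for (r2,c6).
row 3 has {A,B,C,F}; column 1 has {D,F,G} — only E is left for (r3,c1).
row 3 has {A,B,C,E,F}; column 2 has {B,C,D,E} — only G is left for (r3,c2).
row 3 has {A,B,C,E,F,G}; column 4 has {A,B,E} — only D is left for (r3,c4).
row 4 has {B,D,E,F}; column 7 has {A,B,D,E,G} — only C is left for (r4,c7).
row 5 has {B,D,E,G}; column 5 has {A,B,C,D,E,G} — only F is left for (r5,c5).
row 5 has {B,D,E,F,G}; column 6 has {A,B,D,F,G} — only C is left for (r5,c6).
row 6 has {A,D,E,G}; column 2 has {B,C,D,E,G} — only F is left for (r6,c2).
row 6 has {A,D,E,F,G}; column 4 has {A,B,D,E} — only C is left for (r6,c4).
row 7 has {A,C,D,E,G}; column 3 has {A,C,D,E,F,G} — only B is left for (r7,c3).
row 7 has {A,B,C,D,E,G}; column 7 has {A,B,C,D,E,G} — only F is left for (r7,c7).
row 1 has {A,B,D,G}; column 1 has {D,E,F,G} — only C is left for (r1,c1).
row 1 has {A,B,C,D,G}; column 4 has {A,B,C,D,E} — only F is left for (r1,c4).
row 1 has {A,B,C,D,F,G}; column 6 has {A,B,C,D,F,G} — only E is left for (r1,c6).
row 4 has {B,C,D,E,F}; column 1 has {C,D,E,F,G} — only A is left for (r4,c1).
row 4 has {A,B,C,D,E,F}; column 4 has {A,B,C,D,E,F} — only G is left for (r4,c4).
row 5 has {B,C,D,E,F,G}; column 2 has {B,C,D,E,F,G} — only A is left for (r5,c2).
row 6 has {A,C,D,E,F,G}; column 1 has {A,C,D,E,F,G} — only B is left for (r6,c1).

C B G F A E D / F C D A E G B / E G C D B F A / A E F G D B C / D A E B F C G / B F A C G D E / G D B E C A F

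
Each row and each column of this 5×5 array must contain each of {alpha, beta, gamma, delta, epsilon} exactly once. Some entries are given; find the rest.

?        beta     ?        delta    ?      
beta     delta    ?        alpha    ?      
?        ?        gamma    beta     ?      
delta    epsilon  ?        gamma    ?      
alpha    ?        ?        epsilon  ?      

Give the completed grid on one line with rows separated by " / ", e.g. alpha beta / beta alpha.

gamma beta alpha delta epsilon / beta delta epsilon alpha gamma / epsilon alpha gamma beta delta / delta epsilon beta gamma alpha / alpha gamma delta epsilon beta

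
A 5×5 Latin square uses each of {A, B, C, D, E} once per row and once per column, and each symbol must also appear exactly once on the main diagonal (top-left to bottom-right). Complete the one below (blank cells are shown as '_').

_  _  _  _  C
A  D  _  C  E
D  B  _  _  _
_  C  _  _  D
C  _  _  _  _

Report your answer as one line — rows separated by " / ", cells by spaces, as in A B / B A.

Cell (r2,c3): row 2 has {A,C,D,E}; column 3 is empty so far → B.
Cell (r3,c5): row 3 has {B,D}; column 5 has {C,D,E} → A.
Cell (r5,c5): row 5 has {C}; column 5 has {A,C,D,E}; the diagonal has {D} → B.
Cell (r1,c1): row 1 has {C}; column 1 has {A,C,D}; the diagonal has {B,D} → E.
Cell (r1,c2): row 1 has {C,E}; column 2 has {B,C,D} → A.
Cell (r1,c3): row 1 has {A,C,E}; column 3 has {B} → D.
Cell (r1,c4): row 1 has {A,C,D,E}; column 4 has {C} → B.
Cell (r3,c3): row 3 has {A,B,D}; column 3 has {B,D}; the diagonal has {B,D,E} → C.
Cell (r3,c4): row 3 has {A,B,C,D}; column 4 has {B,C} → E.
Cell (r4,c1): row 4 has {C,D}; column 1 has {A,C,D,E} → B.
Cell (r4,c4): row 4 has {B,C,D}; column 4 has {B,C,E}; the diagonal has {B,C,D,E} → A.
Cell (r5,c2): row 5 has {B,C}; column 2 has {A,B,C,D} → E.
Cell (r5,c3): row 5 has {B,C,E}; column 3 has {B,C,D} → A.
Cell (r5,c4): row 5 has {A,B,C,E}; column 4 has {A,B,C,E} → D.
Cell (r4,c3): row 4 has {A,B,C,D}; column 3 has {A,B,C,D} → E.

E A D B C / A D B C E / D B C E A / B C E A D / C E A D B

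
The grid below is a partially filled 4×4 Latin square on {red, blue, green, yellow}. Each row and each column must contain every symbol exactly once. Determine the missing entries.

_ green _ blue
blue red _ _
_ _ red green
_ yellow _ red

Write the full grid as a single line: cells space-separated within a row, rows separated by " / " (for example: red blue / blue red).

red green yellow blue / blue red green yellow / yellow blue red green / green yellow blue red

Cell (r1,c3): row 1 has {blue,green}; column 3 has {red} → yellow.
Cell (r2,c3): row 2 has {red,blue}; column 3 has {red,yellow} → green.
Cell (r2,c4): row 2 has {red,blue,green}; column 4 has {red,blue,green} → yellow.
Cell (r3,c1): row 3 has {red,green}; column 1 has {blue} → yellow.
Cell (r3,c2): row 3 has {red,green,yellow}; column 2 has {red,green,yellow} → blue.
Cell (r4,c1): row 4 has {red,yellow}; column 1 has {blue,yellow} → green.
Cell (r4,c3): row 4 has {red,green,yellow}; column 3 has {red,green,yellow} → blue.
Cell (r1,c1): row 1 has {blue,green,yellow}; column 1 has {blue,green,yellow} → red.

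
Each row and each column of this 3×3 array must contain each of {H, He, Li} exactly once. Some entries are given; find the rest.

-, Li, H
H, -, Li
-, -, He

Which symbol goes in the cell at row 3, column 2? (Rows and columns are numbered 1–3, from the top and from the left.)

(r1,c1) = He
(r2,c2) = He
(r3,c1) = Li
(r3,c2) = H

H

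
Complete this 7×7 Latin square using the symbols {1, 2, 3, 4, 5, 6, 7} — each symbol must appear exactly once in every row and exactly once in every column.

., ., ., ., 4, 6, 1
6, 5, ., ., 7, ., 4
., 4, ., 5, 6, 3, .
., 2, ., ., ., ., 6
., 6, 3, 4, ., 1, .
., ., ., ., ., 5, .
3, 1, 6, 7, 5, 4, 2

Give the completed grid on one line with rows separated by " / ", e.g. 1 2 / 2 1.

5 3 7 2 4 6 1 / 6 5 1 3 7 2 4 / 1 4 2 5 6 3 7 / 4 2 5 1 3 7 6 / 7 6 3 4 2 1 5 / 2 7 4 6 1 5 3 / 3 1 6 7 5 4 2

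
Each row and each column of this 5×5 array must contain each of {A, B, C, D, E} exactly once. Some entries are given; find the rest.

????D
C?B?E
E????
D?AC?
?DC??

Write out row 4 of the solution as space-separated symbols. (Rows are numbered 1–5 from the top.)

D E A C B

row 1 has {D}; column 3 has {A,B,C} — only E is left for (r1,c3).
row 2 has {B,C,E}; column 2 has {D} — only A is left for (r2,c2).
row 2 has {A,B,C,E}; column 4 has {C} — only D is left for (r2,c4).
row 3 has {E}; column 3 has {A,B,C,E} — only D is left for (r3,c3).
row 4 has {A,C,D}; column 5 has {D,E} — only B is left for (r4,c5).
row 5 has {C,D}; column 5 has {B,D,E} — only A is left for (r5,c5).
row 3 has {D,E}; column 5 has {A,B,D,E} — only C is left for (r3,c5).
row 4 has {A,B,C,D}; column 2 has {A,D} — only E is left for (r4,c2).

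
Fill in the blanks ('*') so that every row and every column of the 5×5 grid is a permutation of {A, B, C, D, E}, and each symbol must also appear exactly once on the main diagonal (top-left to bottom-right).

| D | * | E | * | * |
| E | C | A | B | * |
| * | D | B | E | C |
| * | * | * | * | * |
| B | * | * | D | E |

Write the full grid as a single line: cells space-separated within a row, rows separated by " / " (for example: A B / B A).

Cell (r2,c5): row 2 has {A,B,C,E}; column 5 has {C,E} → D.
Cell (r3,c1): row 3 has {B,C,D,E}; column 1 has {B,D,E} → A.
Cell (r4,c1): row 4 is empty so far; column 1 has {A,B,D,E} → C.
Cell (r4,c3): row 4 has {C}; column 3 has {A,B,E} → D.
Cell (r4,c4): row 4 has {C,D}; column 4 has {B,D,E}; the diagonal has {B,C,D,E} → A.
Cell (r4,c5): row 4 has {A,C,D}; column 5 has {C,D,E} → B.
Cell (r5,c2): row 5 has {B,D,E}; column 2 has {C,D} → A.
Cell (r5,c3): row 5 has {A,B,D,E}; column 3 has {A,B,D,E} → C.
Cell (r1,c2): row 1 has {D,E}; column 2 has {A,C,D} → B.
Cell (r1,c4): row 1 has {B,D,E}; column 4 has {A,B,D,E} → C.
Cell (r1,c5): row 1 has {B,C,D,E}; column 5 has {B,C,D,E} → A.
Cell (r4,c2): row 4 has {A,B,C,D}; column 2 has {A,B,C,D} → E.

D B E C A / E C A B D / A D B E C / C E D A B / B A C D E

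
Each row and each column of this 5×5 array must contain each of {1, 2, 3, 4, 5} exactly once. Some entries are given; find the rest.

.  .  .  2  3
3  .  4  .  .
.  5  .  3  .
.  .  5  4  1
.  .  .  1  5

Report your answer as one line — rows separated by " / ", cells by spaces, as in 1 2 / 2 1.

(r1,c3) = 1
(r2,c4) = 5
(r2,c5) = 2
(r3,c3) = 2
(r3,c5) = 4
(r4,c1) = 2
(r4,c2) = 3
(r5,c1) = 4
(r5,c2) = 2
(r5,c3) = 3
(r1,c1) = 5
(r1,c2) = 4
(r2,c2) = 1
(r3,c1) = 1

5 4 1 2 3 / 3 1 4 5 2 / 1 5 2 3 4 / 2 3 5 4 1 / 4 2 3 1 5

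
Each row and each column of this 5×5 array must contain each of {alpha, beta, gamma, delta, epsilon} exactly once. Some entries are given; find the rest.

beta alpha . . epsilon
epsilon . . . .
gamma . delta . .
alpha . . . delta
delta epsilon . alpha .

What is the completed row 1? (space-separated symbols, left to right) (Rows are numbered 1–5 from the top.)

At row 1, column 3: row 1 has {alpha,beta,epsilon}; column 3 has {delta}; that leaves gamma.
At row 1, column 4: row 1 has {alpha,beta,gamma,epsilon}; column 4 has {alpha}; that leaves delta.

beta alpha gamma delta epsilon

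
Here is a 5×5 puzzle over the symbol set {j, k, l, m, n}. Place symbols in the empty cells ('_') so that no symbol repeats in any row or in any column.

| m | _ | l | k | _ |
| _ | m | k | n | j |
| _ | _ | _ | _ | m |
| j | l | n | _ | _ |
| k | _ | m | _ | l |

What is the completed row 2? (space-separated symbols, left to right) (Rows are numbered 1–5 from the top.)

l m k n j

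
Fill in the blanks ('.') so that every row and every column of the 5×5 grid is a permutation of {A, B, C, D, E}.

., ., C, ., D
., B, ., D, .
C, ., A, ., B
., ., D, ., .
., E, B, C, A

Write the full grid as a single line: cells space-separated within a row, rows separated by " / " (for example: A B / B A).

E A C B D / A B E D C / C D A E B / B C D A E / D E B C A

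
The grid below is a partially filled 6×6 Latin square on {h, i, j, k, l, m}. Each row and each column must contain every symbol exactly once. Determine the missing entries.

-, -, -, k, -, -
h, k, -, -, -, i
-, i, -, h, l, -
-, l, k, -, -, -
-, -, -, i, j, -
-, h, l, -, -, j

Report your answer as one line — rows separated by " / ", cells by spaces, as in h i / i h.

l j i k h m / h k j l m i / j i m h l k / m l k j i h / k m h i j l / i h l m k j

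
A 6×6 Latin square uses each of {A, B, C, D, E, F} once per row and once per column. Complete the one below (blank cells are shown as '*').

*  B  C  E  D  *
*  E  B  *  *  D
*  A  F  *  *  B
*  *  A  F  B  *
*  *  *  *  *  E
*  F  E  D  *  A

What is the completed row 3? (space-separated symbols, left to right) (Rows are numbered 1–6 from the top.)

D A F C E B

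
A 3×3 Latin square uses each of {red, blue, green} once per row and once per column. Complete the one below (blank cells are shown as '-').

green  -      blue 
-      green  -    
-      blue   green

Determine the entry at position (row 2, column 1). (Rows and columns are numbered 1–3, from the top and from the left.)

blue

(r1,c2) = red
(r2,c3) = red
(r3,c1) = red
(r2,c1) = blue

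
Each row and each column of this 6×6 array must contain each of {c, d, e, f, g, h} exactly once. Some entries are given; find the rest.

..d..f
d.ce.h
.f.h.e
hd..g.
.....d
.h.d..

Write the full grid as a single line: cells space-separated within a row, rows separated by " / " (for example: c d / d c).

g e d c h f / d g c e f h / c f g h d e / h d e f g c / f c h g e d / e h f d c g

(r2,c2) = g
(r2,c5) = f
(r3,c3) = g
(r4,c6) = c
(r6,c6) = g
(r3,c1) = c
(r3,c5) = d
(r4,c4) = f
(r4,c3) = e
(r6,c3) = f
(r5,c3) = h
(r6,c1) = e
(r6,c5) = c
(r1,c1) = g
(r1,c4) = c
(r5,c1) = f
(r5,c4) = g
(r5,c5) = e
(r1,c2) = e
(r1,c5) = h
(r5,c2) = c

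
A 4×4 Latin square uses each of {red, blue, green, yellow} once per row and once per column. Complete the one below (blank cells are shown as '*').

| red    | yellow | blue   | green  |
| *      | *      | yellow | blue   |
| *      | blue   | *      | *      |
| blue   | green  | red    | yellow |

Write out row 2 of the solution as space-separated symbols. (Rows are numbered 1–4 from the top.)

green red yellow blue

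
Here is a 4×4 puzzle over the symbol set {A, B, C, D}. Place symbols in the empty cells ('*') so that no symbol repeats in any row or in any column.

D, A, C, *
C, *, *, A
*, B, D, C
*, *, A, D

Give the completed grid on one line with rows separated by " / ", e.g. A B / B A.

D A C B / C D B A / A B D C / B C A D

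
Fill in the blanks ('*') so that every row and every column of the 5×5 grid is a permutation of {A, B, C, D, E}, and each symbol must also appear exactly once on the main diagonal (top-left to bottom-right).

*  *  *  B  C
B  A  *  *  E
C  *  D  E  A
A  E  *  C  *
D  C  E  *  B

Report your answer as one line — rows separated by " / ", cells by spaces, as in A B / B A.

E D A B C / B A C D E / C B D E A / A E B C D / D C E A B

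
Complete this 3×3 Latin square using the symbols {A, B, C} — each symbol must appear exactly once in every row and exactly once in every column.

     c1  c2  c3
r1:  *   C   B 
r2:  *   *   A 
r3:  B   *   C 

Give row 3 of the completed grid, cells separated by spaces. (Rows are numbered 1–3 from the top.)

B A C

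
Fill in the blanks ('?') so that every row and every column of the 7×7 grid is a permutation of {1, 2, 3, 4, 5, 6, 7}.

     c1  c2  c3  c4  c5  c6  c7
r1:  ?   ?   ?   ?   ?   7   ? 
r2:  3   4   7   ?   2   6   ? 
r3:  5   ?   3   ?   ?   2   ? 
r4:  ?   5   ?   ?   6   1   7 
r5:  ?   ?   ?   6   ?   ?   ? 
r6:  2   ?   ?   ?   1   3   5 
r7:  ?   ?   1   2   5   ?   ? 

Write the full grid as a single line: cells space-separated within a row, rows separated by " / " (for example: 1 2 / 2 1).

6 2 5 1 3 7 4 / 3 4 7 5 2 6 1 / 5 1 3 7 4 2 6 / 4 5 2 3 6 1 7 / 1 3 4 6 7 5 2 / 2 7 6 4 1 3 5 / 7 6 1 2 5 4 3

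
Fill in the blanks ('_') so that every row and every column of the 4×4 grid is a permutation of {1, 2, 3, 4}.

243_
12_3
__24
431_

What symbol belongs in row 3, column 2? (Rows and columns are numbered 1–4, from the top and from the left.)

1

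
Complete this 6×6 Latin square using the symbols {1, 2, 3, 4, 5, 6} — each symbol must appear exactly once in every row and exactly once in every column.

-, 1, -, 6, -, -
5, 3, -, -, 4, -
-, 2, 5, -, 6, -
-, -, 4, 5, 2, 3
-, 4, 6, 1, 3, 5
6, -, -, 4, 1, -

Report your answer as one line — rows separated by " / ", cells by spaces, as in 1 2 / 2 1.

Cell (r1,c5): row 1 has {1,6}; column 5 has {1,2,3,4,6} → 5.
Cell (r2,c4): row 2 has {3,4,5}; column 4 has {1,4,5,6} → 2.
Cell (r3,c4): row 3 has {2,5,6}; column 4 has {1,2,4,5,6} → 3.
Cell (r4,c1): row 4 has {2,3,4,5}; column 1 has {5,6} → 1.
Cell (r4,c2): row 4 has {1,2,3,4,5}; column 2 has {1,2,3,4} → 6.
Cell (r5,c1): row 5 has {1,3,4,5,6}; column 1 has {1,5,6} → 2.
Cell (r6,c2): row 6 has {1,4,6}; column 2 has {1,2,3,4,6} → 5.
Cell (r6,c6): row 6 has {1,4,5,6}; column 6 has {3,5} → 2.
Cell (r1,c6): row 1 has {1,5,6}; column 6 has {2,3,5} → 4.
Cell (r2,c3): row 2 has {2,3,4,5}; column 3 has {4,5,6} → 1.
Cell (r2,c6): row 2 has {1,2,3,4,5}; column 6 has {2,3,4,5} → 6.
Cell (r3,c1): row 3 has {2,3,5,6}; column 1 has {1,2,5,6} → 4.
Cell (r3,c6): row 3 has {2,3,4,5,6}; column 6 has {2,3,4,5,6} → 1.
Cell (r6,c3): row 6 has {1,2,4,5,6}; column 3 has {1,4,5,6} → 3.
Cell (r1,c1): row 1 has {1,4,5,6}; column 1 has {1,2,4,5,6} → 3.
Cell (r1,c3): row 1 has {1,3,4,5,6}; column 3 has {1,3,4,5,6} → 2.

3 1 2 6 5 4 / 5 3 1 2 4 6 / 4 2 5 3 6 1 / 1 6 4 5 2 3 / 2 4 6 1 3 5 / 6 5 3 4 1 2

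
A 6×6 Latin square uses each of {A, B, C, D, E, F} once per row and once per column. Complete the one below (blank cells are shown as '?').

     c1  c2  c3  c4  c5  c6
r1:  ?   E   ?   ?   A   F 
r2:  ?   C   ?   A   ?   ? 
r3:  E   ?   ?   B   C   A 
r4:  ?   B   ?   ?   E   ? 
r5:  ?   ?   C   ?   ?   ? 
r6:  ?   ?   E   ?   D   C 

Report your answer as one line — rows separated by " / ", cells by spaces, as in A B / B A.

C E B D A F / D C F A B E / E F D B C A / F B A C E D / A D C E F B / B A E F D C

(r4,c6): row 4 has {B,E}; column 6 has {A,C,F}, so it must be D.
(r6,c4): row 6 has {C,D,E}; column 4 has {A,B}, so it must be F.
(r4,c4): row 4 has {B,D,E}; column 4 has {A,B,F}, so it must be C.
(r6,c2): row 6 has {C,D,E,F}; column 2 has {B,C,E}, so it must be A.
(r1,c4): row 1 has {A,E,F}; column 4 has {A,B,C,F}, so it must be D.
(r5,c4): row 5 has {C}; column 4 has {A,B,C,D,F}, so it must be E.
(r5,c6): row 5 has {C,E}; column 6 has {A,C,D,F}, so it must be B.
(r6,c1): row 6 has {A,C,D,E,F}; column 1 has {E}, so it must be B.
(r1,c1): row 1 has {A,D,E,F}; column 1 has {B,E}, so it must be C.
(r1,c3): row 1 has {A,C,D,E,F}; column 3 has {C,E}, so it must be B.
(r2,c6): row 2 has {A,C}; column 6 has {A,B,C,D,F}, so it must be E.
(r5,c5): row 5 has {B,C,E}; column 5 has {A,C,D,E}, so it must be F.
(r2,c5): row 2 has {A,C,E}; column 5 has {A,C,D,E,F}, so it must be B.
(r5,c2): row 5 has {B,C,E,F}; column 2 has {A,B,C,E}, so it must be D.
(r3,c2): row 3 has {A,B,C,E}; column 2 has {A,B,C,D,E}, so it must be F.
(r3,c3): row 3 has {A,B,C,E,F}; column 3 has {B,C,E}, so it must be D.
(r5,c1): row 5 has {B,C,D,E,F}; column 1 has {B,C,E}, so it must be A.
(r2,c3): row 2 has {A,B,C,E}; column 3 has {B,C,D,E}, so it must be F.
(r4,c1): row 4 has {B,C,D,E}; column 1 has {A,B,C,E}, so it must be F.
(r4,c3): row 4 has {B,C,D,E,F}; column 3 has {B,C,D,E,F}, so it must be A.
(r2,c1): row 2 has {A,B,C,E,F}; column 1 has {A,B,C,E,F}, so it must be D.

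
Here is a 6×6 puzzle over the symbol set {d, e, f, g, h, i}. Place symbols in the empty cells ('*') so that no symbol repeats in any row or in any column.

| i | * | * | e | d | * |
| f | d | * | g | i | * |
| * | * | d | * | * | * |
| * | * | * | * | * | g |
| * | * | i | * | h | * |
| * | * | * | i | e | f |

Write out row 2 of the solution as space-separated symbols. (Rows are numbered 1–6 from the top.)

f d h g i e

(r1,c6) = h
(r2,c6) = e
(r3,c6) = i
(r4,c5) = f
(r5,c6) = d
(r2,c3) = h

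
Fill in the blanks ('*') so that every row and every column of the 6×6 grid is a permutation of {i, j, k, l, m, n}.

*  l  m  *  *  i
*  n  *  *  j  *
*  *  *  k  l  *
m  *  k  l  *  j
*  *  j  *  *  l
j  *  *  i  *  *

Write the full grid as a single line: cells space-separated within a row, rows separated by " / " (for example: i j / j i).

n l m j k i / l n i m j k / i j n k l m / m i k l n j / k m j n i l / j k l i m n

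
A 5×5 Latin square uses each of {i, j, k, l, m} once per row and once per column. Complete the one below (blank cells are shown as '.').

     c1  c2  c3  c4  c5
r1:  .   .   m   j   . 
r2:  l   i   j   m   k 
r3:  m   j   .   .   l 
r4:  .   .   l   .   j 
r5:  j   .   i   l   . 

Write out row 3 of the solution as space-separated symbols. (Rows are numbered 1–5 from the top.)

m j k i l

At row 1, column 5: row 1 has {j,m}; column 5 has {j,k,l}; that leaves i.
At row 3, column 3: row 3 has {j,l,m}; column 3 has {i,j,l,m}; that leaves k.
At row 3, column 4: row 3 has {j,k,l,m}; column 4 has {j,l,m}; that leaves i.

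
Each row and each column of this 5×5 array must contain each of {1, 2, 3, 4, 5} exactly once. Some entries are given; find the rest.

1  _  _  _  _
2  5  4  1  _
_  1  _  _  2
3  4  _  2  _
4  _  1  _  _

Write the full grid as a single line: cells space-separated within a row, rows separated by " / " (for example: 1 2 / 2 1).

row 2 has {1,2,4,5}; column 5 has {2} — only 3 is left for (r2,c5).
row 3 has {1,2}; column 1 has {1,2,3,4} — only 5 is left for (r3,c1).
row 3 has {1,2,5}; column 3 has {1,4} — only 3 is left for (r3,c3).
row 3 has {1,2,3,5}; column 4 has {1,2} — only 4 is left for (r3,c4).
row 4 has {2,3,4}; column 3 has {1,3,4} — only 5 is left for (r4,c3).
row 4 has {2,3,4,5}; column 5 has {2,3} — only 1 is left for (r4,c5).
row 5 has {1,4}; column 5 has {1,2,3} — only 5 is left for (r5,c5).
row 1 has {1}; column 3 has {1,3,4,5} — only 2 is left for (r1,c3).
row 1 has {1,2}; column 5 has {1,2,3,5} — only 4 is left for (r1,c5).
row 5 has {1,4,5}; column 4 has {1,2,4} — only 3 is left for (r5,c4).
row 1 has {1,2,4}; column 2 has {1,4,5} — only 3 is left for (r1,c2).
row 1 has {1,2,3,4}; column 4 has {1,2,3,4} — only 5 is left for (r1,c4).
row 5 has {1,3,4,5}; column 2 has {1,3,4,5} — only 2 is left for (r5,c2).

1 3 2 5 4 / 2 5 4 1 3 / 5 1 3 4 2 / 3 4 5 2 1 / 4 2 1 3 5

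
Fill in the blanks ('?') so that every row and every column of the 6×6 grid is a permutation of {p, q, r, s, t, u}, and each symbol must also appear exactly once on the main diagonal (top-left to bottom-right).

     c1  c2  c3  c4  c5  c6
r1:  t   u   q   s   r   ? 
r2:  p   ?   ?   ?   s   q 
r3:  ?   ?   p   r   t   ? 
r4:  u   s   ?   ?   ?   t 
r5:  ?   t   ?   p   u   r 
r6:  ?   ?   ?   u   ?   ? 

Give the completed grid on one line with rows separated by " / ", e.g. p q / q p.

At row 1, column 6: row 1 has {q,r,s,t,u}; column 6 has {q,r,t}; that leaves p.
At row 2, column 2: row 2 has {p,q,s}; column 2 has {s,t,u}; the diagonal has {p,t,u}; that leaves r.
At row 2, column 4: row 2 has {p,q,r,s}; column 4 has {p,r,s,u}; that leaves t.
At row 3, column 2: row 3 has {p,r,t}; column 2 has {r,s,t,u}; that leaves q.
At row 4, column 3: row 4 has {s,t,u}; column 3 has {p,q}; that leaves r.
At row 4, column 4: row 4 has {r,s,t,u}; column 4 has {p,r,s,t,u}; the diagonal has {p,r,t,u}; that leaves q.
At row 4, column 5: row 4 has {q,r,s,t,u}; column 5 has {r,s,t,u}; that leaves p.
At row 5, column 3: row 5 has {p,r,t,u}; column 3 has {p,q,r}; that leaves s.
At row 6, column 2: row 6 has {u}; column 2 has {q,r,s,t,u}; that leaves p.
At row 6, column 3: row 6 has {p,u}; column 3 has {p,q,r,s}; that leaves t.
At row 6, column 5: row 6 has {p,t,u}; column 5 has {p,r,s,t,u}; that leaves q.
At row 6, column 6: row 6 has {p,q,t,u}; column 6 has {p,q,r,t}; the diagonal has {p,q,r,t,u}; that leaves s.
At row 2, column 3: row 2 has {p,q,r,s,t}; column 3 has {p,q,r,s,t}; that leaves u.
At row 3, column 1: row 3 has {p,q,r,t}; column 1 has {p,t,u}; that leaves s.
At row 3, column 6: row 3 has {p,q,r,s,t}; column 6 has {p,q,r,s,t}; that leaves u.
At row 5, column 1: row 5 has {p,r,s,t,u}; column 1 has {p,s,t,u}; that leaves q.
At row 6, column 1: row 6 has {p,q,s,t,u}; column 1 has {p,q,s,t,u}; that leaves r.

t u q s r p / p r u t s q / s q p r t u / u s r q p t / q t s p u r / r p t u q s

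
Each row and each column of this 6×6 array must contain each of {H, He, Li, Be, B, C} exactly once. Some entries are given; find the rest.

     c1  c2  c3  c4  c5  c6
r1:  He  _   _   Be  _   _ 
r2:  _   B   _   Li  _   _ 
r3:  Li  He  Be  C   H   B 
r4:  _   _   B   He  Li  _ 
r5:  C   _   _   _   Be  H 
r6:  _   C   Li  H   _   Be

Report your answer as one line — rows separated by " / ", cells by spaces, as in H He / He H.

He H C Be B Li / Be B H Li C He / Li He Be C H B / H Be B He Li C / C Li He B Be H / B C Li H He Be

(r4,c6): row 4 has {He,Li,B}; column 6 has {H,Be,B}, so it must be C.
(r5,c2): row 5 has {H,Be,C}; column 2 has {He,B,C}, so it must be Li.
(r5,c3): row 5 has {H,Li,Be,C}; column 3 has {Li,Be,B}, so it must be He.
(r5,c4): row 5 has {H,He,Li,Be,C}; column 4 has {H,He,Li,Be,C}, so it must be B.
(r6,c1): row 6 has {H,Li,Be,C}; column 1 has {He,Li,C}, so it must be B.
(r6,c5): row 6 has {H,Li,Be,B,C}; column 5 has {H,Li,Be}, so it must be He.
(r1,c2): row 1 has {He,Be}; column 2 has {He,Li,B,C}, so it must be H.
(r1,c3): row 1 has {H,He,Be}; column 3 has {He,Li,Be,B}, so it must be C.
(r1,c5): row 1 has {H,He,Be,C}; column 5 has {H,He,Li,Be}, so it must be B.
(r1,c6): row 1 has {H,He,Be,B,C}; column 6 has {H,Be,B,C}, so it must be Li.
(r2,c3): row 2 has {Li,B}; column 3 has {He,Li,Be,B,C}, so it must be H.
(r2,c5): row 2 has {H,Li,B}; column 5 has {H,He,Li,Be,B}, so it must be C.
(r2,c6): row 2 has {H,Li,B,C}; column 6 has {H,Li,Be,B,C}, so it must be He.
(r4,c2): row 4 has {He,Li,B,C}; column 2 has {H,He,Li,B,C}, so it must be Be.
(r2,c1): row 2 has {H,He,Li,B,C}; column 1 has {He,Li,B,C}, so it must be Be.
(r4,c1): row 4 has {He,Li,Be,B,C}; column 1 has {He,Li,Be,B,C}, so it must be H.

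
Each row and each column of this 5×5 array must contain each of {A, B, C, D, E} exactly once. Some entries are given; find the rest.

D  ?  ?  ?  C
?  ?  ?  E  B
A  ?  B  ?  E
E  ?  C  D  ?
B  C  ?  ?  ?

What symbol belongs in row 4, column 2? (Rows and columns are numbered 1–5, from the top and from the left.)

B

(r2,c1) = C
(r3,c2) = D
(r3,c4) = C
(r4,c5) = A
(r5,c4) = A
(r5,c5) = D
(r1,c4) = B
(r2,c2) = A
(r2,c3) = D
(r4,c2) = B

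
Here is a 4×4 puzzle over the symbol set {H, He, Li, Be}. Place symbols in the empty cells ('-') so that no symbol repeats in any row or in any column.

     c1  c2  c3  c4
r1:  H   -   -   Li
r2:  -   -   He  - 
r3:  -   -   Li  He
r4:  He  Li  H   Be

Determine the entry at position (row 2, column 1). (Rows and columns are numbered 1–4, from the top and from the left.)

row 1 has {H,Li}; column 3 has {H,He,Li} — only Be is left for (r1,c3).
row 2 has {He}; column 4 has {He,Li,Be} — only H is left for (r2,c4).
row 3 has {He,Li}; column 1 has {H,He} — only Be is left for (r3,c1).
row 3 has {He,Li,Be}; column 2 has {Li} — only H is left for (r3,c2).
row 1 has {H,Li,Be}; column 2 has {H,Li} — only He is left for (r1,c2).
row 2 has {H,He}; column 1 has {H,He,Be} — only Li is left for (r2,c1).

Li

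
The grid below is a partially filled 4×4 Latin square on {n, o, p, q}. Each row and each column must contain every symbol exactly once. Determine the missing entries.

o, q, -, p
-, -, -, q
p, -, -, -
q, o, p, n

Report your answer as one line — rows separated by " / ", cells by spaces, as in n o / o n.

(r1,c3) = n
(r2,c1) = n
(r2,c2) = p
(r2,c3) = o
(r3,c2) = n
(r3,c3) = q
(r3,c4) = o

o q n p / n p o q / p n q o / q o p n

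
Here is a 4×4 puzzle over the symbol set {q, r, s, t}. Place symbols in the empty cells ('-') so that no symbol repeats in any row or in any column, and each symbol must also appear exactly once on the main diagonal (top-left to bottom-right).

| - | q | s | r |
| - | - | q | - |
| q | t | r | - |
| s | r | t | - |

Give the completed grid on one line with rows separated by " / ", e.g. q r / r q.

(r1,c1): row 1 has {q,r,s}; column 1 has {q,s}; the diagonal has {r}, so it must be t.
(r2,c1): row 2 has {q}; column 1 has {q,s,t}, so it must be r.
(r2,c2): row 2 has {q,r}; column 2 has {q,r,t}; the diagonal has {r,t}, so it must be s.
(r2,c4): row 2 has {q,r,s}; column 4 has {r}, so it must be t.
(r3,c4): row 3 has {q,r,t}; column 4 has {r,t}, so it must be s.
(r4,c4): row 4 has {r,s,t}; column 4 has {r,s,t}; the diagonal has {r,s,t}, so it must be q.

t q s r / r s q t / q t r s / s r t q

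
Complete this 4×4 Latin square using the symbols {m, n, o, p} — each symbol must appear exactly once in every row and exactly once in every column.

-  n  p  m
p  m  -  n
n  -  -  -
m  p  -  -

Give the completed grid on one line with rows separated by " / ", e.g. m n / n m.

o n p m / p m o n / n o m p / m p n o

(r1,c1) = o
(r2,c3) = o
(r3,c2) = o
(r3,c3) = m
(r3,c4) = p
(r4,c3) = n
(r4,c4) = o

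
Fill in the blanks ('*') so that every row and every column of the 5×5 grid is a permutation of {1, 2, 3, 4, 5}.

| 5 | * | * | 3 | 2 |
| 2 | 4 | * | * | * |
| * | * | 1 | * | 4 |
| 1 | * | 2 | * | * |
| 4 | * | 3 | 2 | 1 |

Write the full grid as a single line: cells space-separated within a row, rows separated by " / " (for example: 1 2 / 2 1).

Cell (r1,c2): row 1 has {2,3,5}; column 2 has {4} → 1.
Cell (r1,c3): row 1 has {1,2,3,5}; column 3 has {1,2,3} → 4.
Cell (r2,c3): row 2 has {2,4}; column 3 has {1,2,3,4} → 5.
Cell (r2,c4): row 2 has {2,4,5}; column 4 has {2,3} → 1.
Cell (r2,c5): row 2 has {1,2,4,5}; column 5 has {1,2,4} → 3.
Cell (r3,c1): row 3 has {1,4}; column 1 has {1,2,4,5} → 3.
Cell (r3,c4): row 3 has {1,3,4}; column 4 has {1,2,3} → 5.
Cell (r4,c4): row 4 has {1,2}; column 4 has {1,2,3,5} → 4.
Cell (r4,c5): row 4 has {1,2,4}; column 5 has {1,2,3,4} → 5.
Cell (r5,c2): row 5 has {1,2,3,4}; column 2 has {1,4} → 5.
Cell (r3,c2): row 3 has {1,3,4,5}; column 2 has {1,4,5} → 2.
Cell (r4,c2): row 4 has {1,2,4,5}; column 2 has {1,2,4,5} → 3.

5 1 4 3 2 / 2 4 5 1 3 / 3 2 1 5 4 / 1 3 2 4 5 / 4 5 3 2 1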